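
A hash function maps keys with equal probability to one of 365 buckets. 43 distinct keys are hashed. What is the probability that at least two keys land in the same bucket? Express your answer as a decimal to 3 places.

It's easier to compute the probability that all 43 are distinct.
P(all distinct) = 365/365 · 364/365 · ··· · 323/365 ≈ 0.076.
So the probability of at least one match is 1 − 0.076 = 0.924.

0.924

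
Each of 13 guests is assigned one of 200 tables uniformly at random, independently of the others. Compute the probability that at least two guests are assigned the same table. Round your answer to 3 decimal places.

0.329

It's easier to compute the probability that all 13 are distinct.
P(all distinct) = 200/200 · 199/200 · ··· · 188/200 ≈ 0.671.
So the probability of at least one match is 1 − 0.671 = 0.329.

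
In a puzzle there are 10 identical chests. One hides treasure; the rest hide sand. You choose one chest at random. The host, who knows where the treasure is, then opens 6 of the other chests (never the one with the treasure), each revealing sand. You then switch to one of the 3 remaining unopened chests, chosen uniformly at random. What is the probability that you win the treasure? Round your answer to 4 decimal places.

0.3000

Your original chest holds the treasure with probability 1/10, so the other 9 collectively hold it with probability 9/10.
The host can always find 6 empty chests to open, so the reveals don't change that 9/10; it is now spread over the 3 remaining unopened chests.
P(win by switching) = (9/10) · (1/3) = 3/10 ≈ 0.3000.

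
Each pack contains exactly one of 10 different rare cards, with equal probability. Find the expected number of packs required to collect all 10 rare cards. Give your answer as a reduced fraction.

After i distinct types are collected, each trial gives a new one with probability (10−i)/10, so the expected wait for the next new type is 10/(10−i).
E = 10/10 + 10/9 + 10/8 + 10/7 + 10/6 + 10/5 + 10/4 + 10/3 + 10/2 + 10/1 = 7381/252.

7381/252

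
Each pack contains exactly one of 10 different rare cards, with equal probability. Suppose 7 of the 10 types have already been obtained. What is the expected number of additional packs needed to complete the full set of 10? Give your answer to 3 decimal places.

18.333

Starting from 7 distinct types, each trial gives a new one with probability (10−i)/10 when i types are held, so the wait for the next new type is 10/(10−i).
E = 10/3 + 10/2 + 10/1 = 55/3 ≈ 18.333.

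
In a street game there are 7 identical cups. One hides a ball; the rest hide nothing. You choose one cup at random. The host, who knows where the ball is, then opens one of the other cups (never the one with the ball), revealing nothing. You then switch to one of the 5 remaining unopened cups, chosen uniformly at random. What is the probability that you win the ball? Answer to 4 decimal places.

Your original cup holds the ball with probability 1/7, so the other 6 collectively hold it with probability 6/7.
The host can always find an empty cup to open, so this doesn't change that 6/7; it is now spread over the 5 remaining unopened cups.
P(win by switching) = (6/7) · (1/5) = 6/35 ≈ 0.1714.

0.1714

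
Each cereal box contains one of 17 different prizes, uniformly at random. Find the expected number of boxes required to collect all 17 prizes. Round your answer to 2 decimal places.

58.47

After i distinct types are collected, each trial gives a new one with probability (17−i)/17, so the expected wait for the next new type is 17/(17−i).
E = 17/17 + 17/16 + 17/15 + 17/14 + 17/13 + 17/12 + 17/11 + 17/10 + 17/9 + 17/8 + 17/7 + 17/6 + 17/5 + 17/4 + 17/3 + 17/2 + 17/1 = 42142223/720720 ≈ 58.47.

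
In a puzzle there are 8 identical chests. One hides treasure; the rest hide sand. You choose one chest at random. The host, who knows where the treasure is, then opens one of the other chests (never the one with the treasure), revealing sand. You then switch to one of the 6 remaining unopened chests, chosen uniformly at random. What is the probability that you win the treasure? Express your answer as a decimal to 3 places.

Your original chest holds the treasure with probability 1/8, so the other 7 collectively hold it with probability 7/8.
The host can always find an empty chest to open, so this doesn't change that 7/8; it is now spread over the 6 remaining unopened chests.
P(win by switching) = (7/8) · (1/6) = 7/48 ≈ 0.146.

0.146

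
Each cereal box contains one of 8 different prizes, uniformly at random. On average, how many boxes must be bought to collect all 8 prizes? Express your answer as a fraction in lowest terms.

761/35

After i distinct types are collected, each trial gives a new one with probability (8−i)/8, so the expected wait for the next new type is 8/(8−i).
E = 8/8 + 8/7 + 8/6 + 8/5 + 8/4 + 8/3 + 8/2 + 8/1 = 761/35.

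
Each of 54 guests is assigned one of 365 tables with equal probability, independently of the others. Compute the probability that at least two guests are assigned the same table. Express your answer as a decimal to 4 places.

0.9839

It's easier to compute the probability that all 54 are distinct.
P(all distinct) = 365/365 · 364/365 · ··· · 312/365 ≈ 0.0161.
So the probability of at least one match is 1 − 0.0161 = 0.9839.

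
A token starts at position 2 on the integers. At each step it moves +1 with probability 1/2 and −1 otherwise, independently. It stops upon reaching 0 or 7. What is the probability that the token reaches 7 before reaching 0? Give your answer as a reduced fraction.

2/7

With a fair step, P(i) = ½P(i−1) + ½P(i+1) with P(0)=0, P(7)=1 has the linear solution P(i) = i/7.
P(2) = 2/7.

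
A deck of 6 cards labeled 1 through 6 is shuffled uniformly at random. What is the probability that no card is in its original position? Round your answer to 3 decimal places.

This is the derangement probability: permutations of 6 with no fixed point.
D(6) = 6! · (1 − 1/1! + 1/2! − ··· + (−1)^6/6!) = 265.
P = 265/720 = 53/144 ≈ 0.368.

0.368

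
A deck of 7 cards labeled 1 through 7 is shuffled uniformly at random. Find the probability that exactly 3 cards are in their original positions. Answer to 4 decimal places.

0.0625

Choose which 3 of the 7 are fixed: C(7,3) = 35 ways.
The remaining 4 must have no fixed point: D(4) = 9.
P = 35·9/5040 = 1/16 ≈ 0.0625.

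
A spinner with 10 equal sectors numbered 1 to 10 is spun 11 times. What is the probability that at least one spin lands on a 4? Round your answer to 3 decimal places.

P(no spin lands on a 4) = (9/10)^11 ≈ 0.314.
P(at least one) = 1 − 0.314 = 0.686.

0.686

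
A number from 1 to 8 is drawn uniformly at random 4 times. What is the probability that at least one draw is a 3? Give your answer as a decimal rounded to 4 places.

0.4138

P(no draw is a 3) = (7/8)^4 ≈ 0.5862.
P(at least one) = 1 − 0.5862 = 0.4138.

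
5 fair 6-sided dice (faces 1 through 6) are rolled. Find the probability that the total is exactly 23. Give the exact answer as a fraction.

There are 6^5 = 7776 equally likely outcomes.
The number of ordered 5-tuples from {1,…,6} summing to 23 is 305.
P(sum = 23) = 305/7776.

305/7776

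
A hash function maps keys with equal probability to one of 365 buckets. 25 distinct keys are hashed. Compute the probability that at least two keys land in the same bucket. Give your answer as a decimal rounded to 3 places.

It's easier to compute the probability that all 25 are distinct.
P(all distinct) = 365/365 · 364/365 · ··· · 341/365 ≈ 0.431.
So the probability of at least one match is 1 − 0.431 = 0.569.

0.569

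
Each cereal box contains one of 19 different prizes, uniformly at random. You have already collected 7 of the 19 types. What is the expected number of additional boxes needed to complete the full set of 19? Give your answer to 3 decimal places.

58.961

Starting from 7 distinct types, each trial gives a new one with probability (19−i)/19 when i types are held, so the wait for the next new type is 19/(19−i).
E = 19/12 + 19/11 + 19/10 + 19/9 + 19/8 + 19/7 + 19/6 + 19/5 + 19/4 + 19/3 + 19/2 + 19/1 = 1634399/27720 ≈ 58.961.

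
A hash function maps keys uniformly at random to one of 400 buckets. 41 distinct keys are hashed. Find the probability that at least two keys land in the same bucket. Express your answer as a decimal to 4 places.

0.8803

It's easier to compute the probability that all 41 are distinct.
P(all distinct) = 400/400 · 399/400 · ··· · 360/400 ≈ 0.1197.
So the probability of at least one match is 1 − 0.1197 = 0.8803.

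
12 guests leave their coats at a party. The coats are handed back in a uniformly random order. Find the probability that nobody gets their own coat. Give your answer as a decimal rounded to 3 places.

0.368

This is the derangement probability: permutations of 12 with no fixed point.
D(12) = 12! · (1 − 1/1! + 1/2! − ··· + (−1)^12/12!) = 176214841.
P = 176214841/479001600 = 16019531/43545600 ≈ 0.368.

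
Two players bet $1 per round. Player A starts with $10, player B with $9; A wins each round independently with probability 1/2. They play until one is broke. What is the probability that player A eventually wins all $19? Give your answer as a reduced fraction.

10/19

With a fair step, P(i) = ½P(i−1) + ½P(i+1) with P(0)=0, P(19)=1 has the linear solution P(i) = i/19.
P(10) = 10/19.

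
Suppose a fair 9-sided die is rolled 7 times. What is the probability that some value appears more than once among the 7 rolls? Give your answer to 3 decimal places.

P(all 7 different) = 9/9 · 8/9 · ··· · 3/9 ≈ 0.038.
P(at least two equal) = 1 − 0.038 = 0.962.

0.962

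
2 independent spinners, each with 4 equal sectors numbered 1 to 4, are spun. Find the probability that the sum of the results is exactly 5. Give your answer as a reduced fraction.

1/4

There are 4^2 = 16 equally likely outcomes.
The number of ordered 2-tuples from {1,…,4} summing to 5 is 4.
P(sum = 5) = 4/16 = 1/4.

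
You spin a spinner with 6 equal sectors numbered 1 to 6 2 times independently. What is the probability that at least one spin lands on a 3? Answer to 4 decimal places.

0.3056

P(no spin lands on a 3) = (5/6)^2 ≈ 0.6944.
P(at least one) = 1 − 0.6944 = 0.3056.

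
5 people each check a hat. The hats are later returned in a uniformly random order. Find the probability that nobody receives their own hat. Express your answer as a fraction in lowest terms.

11/30

This is the derangement probability: permutations of 5 with no fixed point.
D(5) = 5! · (1 − 1/1! + 1/2! − ··· + (−1)^5/5!) = 44.
P = 44/120 = 11/30.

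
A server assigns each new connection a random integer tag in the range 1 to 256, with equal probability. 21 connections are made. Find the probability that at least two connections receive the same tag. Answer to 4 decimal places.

It's easier to compute the probability that all 21 are distinct.
P(all distinct) = 256/256 · 255/256 · ··· · 236/256 ≈ 0.4304.
So the probability of at least one match is 1 − 0.4304 = 0.5696.

0.5696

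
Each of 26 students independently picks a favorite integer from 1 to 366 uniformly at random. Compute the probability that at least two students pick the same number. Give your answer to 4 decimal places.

It's easier to compute the probability that all 26 are distinct.
P(all distinct) = 366/366 · 365/366 · ··· · 341/366 ≈ 0.4028.
So the probability of at least one match is 1 − 0.4028 = 0.5972.

0.5972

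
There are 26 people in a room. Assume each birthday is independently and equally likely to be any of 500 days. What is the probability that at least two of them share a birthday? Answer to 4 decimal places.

0.4838

It's easier to compute the probability that all 26 are distinct.
P(all distinct) = 500/500 · 499/500 · ··· · 475/500 ≈ 0.5162.
So the probability of at least one match is 1 − 0.5162 = 0.4838.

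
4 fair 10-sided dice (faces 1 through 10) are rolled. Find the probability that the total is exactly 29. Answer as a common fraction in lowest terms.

There are 10^4 = 10000 equally likely outcomes.
The number of ordered 4-tuples from {1,…,10} summing to 29 is 348.
P(sum = 29) = 348/10000 = 87/2500.

87/2500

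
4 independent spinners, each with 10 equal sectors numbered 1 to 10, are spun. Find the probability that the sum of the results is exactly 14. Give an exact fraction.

141/5000

There are 10^4 = 10000 equally likely outcomes.
The number of ordered 4-tuples from {1,…,10} summing to 14 is 282.
P(sum = 14) = 282/10000 = 141/5000.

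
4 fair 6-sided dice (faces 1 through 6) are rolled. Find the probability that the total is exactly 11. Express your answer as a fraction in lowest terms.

13/162

There are 6^4 = 1296 equally likely outcomes.
The number of ordered 4-tuples from {1,…,6} summing to 11 is 104.
P(sum = 11) = 104/1296 = 13/162.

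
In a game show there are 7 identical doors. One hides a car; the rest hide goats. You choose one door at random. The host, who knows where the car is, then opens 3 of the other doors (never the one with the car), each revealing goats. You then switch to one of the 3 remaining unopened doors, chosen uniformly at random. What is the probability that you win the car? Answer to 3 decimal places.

Your original door holds the car with probability 1/7, so the other 6 collectively hold it with probability 6/7.
The host can always find 3 empty doors to open, so the reveals don't change that 6/7; it is now spread over the 3 remaining unopened doors.
P(win by switching) = (6/7) · (1/3) = 2/7 ≈ 0.286.

0.286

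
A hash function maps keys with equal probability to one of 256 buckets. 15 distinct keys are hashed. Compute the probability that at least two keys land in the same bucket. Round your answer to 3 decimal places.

0.342

It's easier to compute the probability that all 15 are distinct.
P(all distinct) = 256/256 · 255/256 · ··· · 242/256 ≈ 0.658.
So the probability of at least one match is 1 − 0.658 = 0.342.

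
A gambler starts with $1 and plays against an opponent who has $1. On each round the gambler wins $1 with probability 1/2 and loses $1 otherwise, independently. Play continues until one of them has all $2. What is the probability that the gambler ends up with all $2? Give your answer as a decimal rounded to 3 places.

With a fair step, P(i) = ½P(i−1) + ½P(i+1) with P(0)=0, P(2)=1 has the linear solution P(i) = i/2.
P(1) = 1/2 ≈ 0.500.

0.500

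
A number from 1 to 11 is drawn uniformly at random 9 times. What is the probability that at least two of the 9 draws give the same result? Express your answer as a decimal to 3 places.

P(all 9 different) = 11/11 · 10/11 · ··· · 3/11 ≈ 0.008.
P(at least two equal) = 1 − 0.008 = 0.992.

0.992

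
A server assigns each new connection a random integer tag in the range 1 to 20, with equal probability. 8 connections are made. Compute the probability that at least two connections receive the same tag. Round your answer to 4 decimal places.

0.8016

It's easier to compute the probability that all 8 are distinct.
P(all distinct) = 20/20 · 19/20 · ··· · 13/20 ≈ 0.1984.
So the probability of at least one match is 1 − 0.1984 = 0.8016.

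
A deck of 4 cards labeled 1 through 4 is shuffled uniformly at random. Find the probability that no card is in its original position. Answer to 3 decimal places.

0.375

This is the derangement probability: permutations of 4 with no fixed point.
D(4) = 4! · (1 − 1/1! + 1/2! − ··· + (−1)^4/4!) = 9.
P = 9/24 = 3/8 ≈ 0.375.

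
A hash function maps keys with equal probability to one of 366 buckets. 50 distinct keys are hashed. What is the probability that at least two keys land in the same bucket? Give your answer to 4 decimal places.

0.9701

It's easier to compute the probability that all 50 are distinct.
P(all distinct) = 366/366 · 365/366 · ··· · 317/366 ≈ 0.0299.
So the probability of at least one match is 1 − 0.0299 = 0.9701.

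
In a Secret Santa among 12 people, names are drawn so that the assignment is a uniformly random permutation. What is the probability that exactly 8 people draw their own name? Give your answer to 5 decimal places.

Choose which 8 of the 12 are fixed: C(12,8) = 495 ways.
The remaining 4 must have no fixed point: D(4) = 9.
P = 495·9/479001600 = 1/107520 ≈ 0.00001.

0.00001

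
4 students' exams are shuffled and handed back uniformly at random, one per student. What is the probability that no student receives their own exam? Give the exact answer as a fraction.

3/8

This is the derangement probability: permutations of 4 with no fixed point.
D(4) = 4! · (1 − 1/1! + 1/2! − ··· + (−1)^4/4!) = 9.
P = 9/24 = 3/8.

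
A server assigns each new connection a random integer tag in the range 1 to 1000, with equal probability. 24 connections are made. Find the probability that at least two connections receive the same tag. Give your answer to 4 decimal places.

0.2428

It's easier to compute the probability that all 24 are distinct.
P(all distinct) = 1000/1000 · 999/1000 · ··· · 977/1000 ≈ 0.7572.
So the probability of at least one match is 1 − 0.7572 = 0.2428.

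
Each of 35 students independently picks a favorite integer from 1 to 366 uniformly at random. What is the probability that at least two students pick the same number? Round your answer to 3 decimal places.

0.813

It's easier to compute the probability that all 35 are distinct.
P(all distinct) = 366/366 · 365/366 · ··· · 332/366 ≈ 0.187.
So the probability of at least one match is 1 − 0.187 = 0.813.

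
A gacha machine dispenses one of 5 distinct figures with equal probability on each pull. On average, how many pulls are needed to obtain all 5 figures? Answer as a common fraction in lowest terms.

137/12

After i distinct types are collected, each trial gives a new one with probability (5−i)/5, so the expected wait for the next new type is 5/(5−i).
E = 5/5 + 5/4 + 5/3 + 5/2 + 5/1 = 137/12.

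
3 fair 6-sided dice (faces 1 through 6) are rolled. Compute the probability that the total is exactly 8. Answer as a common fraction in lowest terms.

There are 6^3 = 216 equally likely outcomes.
The number of ordered 3-tuples from {1,…,6} summing to 8 is 21.
P(sum = 8) = 21/216 = 7/72.

7/72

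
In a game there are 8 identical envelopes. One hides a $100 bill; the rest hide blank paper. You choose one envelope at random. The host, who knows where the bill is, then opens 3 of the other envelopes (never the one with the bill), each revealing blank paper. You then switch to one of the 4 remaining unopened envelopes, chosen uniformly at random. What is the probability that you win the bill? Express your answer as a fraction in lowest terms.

Your original envelope holds the bill with probability 1/8, so the other 7 collectively hold it with probability 7/8.
The host can always find 3 empty envelopes to open, so the reveals don't change that 7/8; it is now spread over the 4 remaining unopened envelopes.
P(win by switching) = (7/8) · (1/4) = 7/32.

7/32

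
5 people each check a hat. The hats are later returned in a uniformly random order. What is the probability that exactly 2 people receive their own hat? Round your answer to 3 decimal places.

Choose which 2 of the 5 are fixed: C(5,2) = 10 ways.
The remaining 3 must have no fixed point: D(3) = 2.
P = 10·2/120 = 1/6 ≈ 0.167.

0.167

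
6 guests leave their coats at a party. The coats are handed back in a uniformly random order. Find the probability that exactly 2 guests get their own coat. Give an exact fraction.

Choose which 2 of the 6 are fixed: C(6,2) = 15 ways.
The remaining 4 must have no fixed point: D(4) = 9.
P = 15·9/720 = 3/16.

3/16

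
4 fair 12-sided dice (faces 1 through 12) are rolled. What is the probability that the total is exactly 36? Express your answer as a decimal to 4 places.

There are 12^4 = 20736 equally likely outcomes.
The number of ordered 4-tuples from {1,…,12} summing to 36 is 451.
P(sum = 36) = 451/20736 ≈ 0.0217.

0.0217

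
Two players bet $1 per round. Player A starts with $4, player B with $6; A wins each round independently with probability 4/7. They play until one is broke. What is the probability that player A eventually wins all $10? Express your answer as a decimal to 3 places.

Let r = q/p = (3/7)/(4/7) = 3/4. The recurrence P(i) = p·P(i+1) + q·P(i−1) with P(0)=0, P(10)=1 gives P(i) = (1 − r^i)/(1 − r^10).
P(4) = (1 − (3/4)^4) / (1 − (3/4)^10) = 102400/141361 ≈ 0.724.

0.724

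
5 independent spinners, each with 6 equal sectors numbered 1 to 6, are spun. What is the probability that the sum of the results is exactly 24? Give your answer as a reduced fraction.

205/7776

There are 6^5 = 7776 equally likely outcomes.
The number of ordered 5-tuples from {1,…,6} summing to 24 is 205.
P(sum = 24) = 205/7776.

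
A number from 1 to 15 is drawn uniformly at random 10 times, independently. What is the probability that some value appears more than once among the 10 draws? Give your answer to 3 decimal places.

P(all 10 different) = 15/15 · 14/15 · ··· · 6/15 ≈ 0.019.
P(at least two equal) = 1 − 0.019 = 0.981.

0.981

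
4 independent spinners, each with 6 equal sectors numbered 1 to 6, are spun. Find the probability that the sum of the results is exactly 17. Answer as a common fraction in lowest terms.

There are 6^4 = 1296 equally likely outcomes.
The number of ordered 4-tuples from {1,…,6} summing to 17 is 104.
P(sum = 17) = 104/1296 = 13/162.

13/162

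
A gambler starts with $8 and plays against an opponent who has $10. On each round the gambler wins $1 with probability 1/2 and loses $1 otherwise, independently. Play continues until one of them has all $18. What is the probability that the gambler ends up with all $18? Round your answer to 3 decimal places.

0.444

With a fair step, P(i) = ½P(i−1) + ½P(i+1) with P(0)=0, P(18)=1 has the linear solution P(i) = i/18.
P(8) = 8/18 = 4/9 ≈ 0.444.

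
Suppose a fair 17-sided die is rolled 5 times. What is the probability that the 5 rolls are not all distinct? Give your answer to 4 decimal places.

0.4770

P(all 5 different) = 17/17 · 16/17 · ··· · 13/17 ≈ 0.5230.
P(at least two equal) = 1 − 0.5230 = 0.4770.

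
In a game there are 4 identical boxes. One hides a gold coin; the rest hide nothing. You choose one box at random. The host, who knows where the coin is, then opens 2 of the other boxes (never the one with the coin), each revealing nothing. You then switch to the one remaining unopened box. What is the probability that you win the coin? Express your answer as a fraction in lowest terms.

3/4

Your original box holds the coin with probability 1/4, so the other 3 collectively hold it with probability 3/4.
The host can always find 2 empty boxes to open, so the reveals don't change that 3/4; it is now spread over the 1 remaining unopened box.
P(win by switching) = (3/4) · (1/1) = 3/4.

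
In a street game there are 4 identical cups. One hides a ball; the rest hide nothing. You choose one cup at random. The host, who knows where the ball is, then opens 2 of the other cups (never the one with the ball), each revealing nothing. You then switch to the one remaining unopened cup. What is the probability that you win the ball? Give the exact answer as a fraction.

3/4

Your original cup holds the ball with probability 1/4, so the other 3 collectively hold it with probability 3/4.
The host can always find 2 empty cups to open, so the reveals don't change that 3/4; it is now spread over the 1 remaining unopened cup.
P(win by switching) = (3/4) · (1/1) = 3/4.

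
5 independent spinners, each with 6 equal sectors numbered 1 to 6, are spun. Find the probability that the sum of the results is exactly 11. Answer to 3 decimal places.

There are 6^5 = 7776 equally likely outcomes.
The number of ordered 5-tuples from {1,…,6} summing to 11 is 205.
P(sum = 11) = 205/7776 ≈ 0.026.

0.026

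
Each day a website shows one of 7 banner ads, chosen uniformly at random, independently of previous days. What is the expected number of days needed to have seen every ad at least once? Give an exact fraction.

363/20

After i distinct types are collected, each trial gives a new one with probability (7−i)/7, so the expected wait for the next new type is 7/(7−i).
E = 7/7 + 7/6 + 7/5 + 7/4 + 7/3 + 7/2 + 7/1 = 363/20.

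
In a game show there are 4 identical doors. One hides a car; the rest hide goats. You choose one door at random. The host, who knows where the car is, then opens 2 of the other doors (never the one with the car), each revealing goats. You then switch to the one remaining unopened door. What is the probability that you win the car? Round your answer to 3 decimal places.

0.750

Your original door holds the car with probability 1/4, so the other 3 collectively hold it with probability 3/4.
The host can always find 2 empty doors to open, so the reveals don't change that 3/4; it is now spread over the 1 remaining unopened door.
P(win by switching) = (3/4) · (1/1) = 3/4 ≈ 0.750.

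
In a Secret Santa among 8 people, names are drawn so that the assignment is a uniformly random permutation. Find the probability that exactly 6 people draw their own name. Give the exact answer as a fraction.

Choose which 6 of the 8 are fixed: C(8,6) = 28 ways.
The remaining 2 must have no fixed point: D(2) = 1.
P = 28·1/40320 = 1/1440.

1/1440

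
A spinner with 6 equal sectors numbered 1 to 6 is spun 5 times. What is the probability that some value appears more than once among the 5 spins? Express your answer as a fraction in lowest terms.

P(all 5 different) = 6/6 · 5/6 · ··· · 2/6 = 5/54.
P(at least two equal) = 1 − 5/54 = 49/54.

49/54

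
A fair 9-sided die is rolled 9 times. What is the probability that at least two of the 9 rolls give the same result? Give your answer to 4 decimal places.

P(all 9 different) = 9/9 · 8/9 · ··· · 1/9 ≈ 0.0009.
P(at least two equal) = 1 − 0.0009 = 0.9991.

0.9991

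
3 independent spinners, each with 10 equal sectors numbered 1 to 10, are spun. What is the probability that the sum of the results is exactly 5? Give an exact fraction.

There are 10^3 = 1000 equally likely outcomes.
The number of ordered 3-tuples from {1,…,10} summing to 5 is 6.
P(sum = 5) = 6/1000 = 3/500.

3/500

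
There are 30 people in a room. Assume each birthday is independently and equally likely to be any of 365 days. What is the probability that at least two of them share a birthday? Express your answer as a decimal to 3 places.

0.706

It's easier to compute the probability that all 30 are distinct.
P(all distinct) = 365/365 · 364/365 · ··· · 336/365 ≈ 0.294.
So the probability of at least one match is 1 − 0.294 = 0.706.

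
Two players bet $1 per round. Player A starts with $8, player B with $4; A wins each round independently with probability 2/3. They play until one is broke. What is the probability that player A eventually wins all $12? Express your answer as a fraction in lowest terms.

Let r = q/p = (1/3)/(2/3) = 1/2. The recurrence P(i) = p·P(i+1) + q·P(i−1) with P(0)=0, P(12)=1 gives P(i) = (1 − r^i)/(1 − r^12).
P(8) = (1 − (1/2)^8) / (1 − (1/2)^12) = 272/273.

272/273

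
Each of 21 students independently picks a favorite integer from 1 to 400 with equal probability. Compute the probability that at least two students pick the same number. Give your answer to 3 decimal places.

0.414

It's easier to compute the probability that all 21 are distinct.
P(all distinct) = 400/400 · 399/400 · ··· · 380/400 ≈ 0.586.
So the probability of at least one match is 1 − 0.586 = 0.414.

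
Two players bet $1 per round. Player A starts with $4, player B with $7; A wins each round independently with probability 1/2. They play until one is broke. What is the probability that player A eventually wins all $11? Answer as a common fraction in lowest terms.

4/11

With a fair step, P(i) = ½P(i−1) + ½P(i+1) with P(0)=0, P(11)=1 has the linear solution P(i) = i/11.
P(4) = 4/11.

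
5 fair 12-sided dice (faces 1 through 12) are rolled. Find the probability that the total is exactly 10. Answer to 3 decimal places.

0.001

There are 12^5 = 248832 equally likely outcomes.
The number of ordered 5-tuples from {1,…,12} summing to 10 is 126.
P(sum = 10) = 126/248832 = 7/13824 ≈ 0.001.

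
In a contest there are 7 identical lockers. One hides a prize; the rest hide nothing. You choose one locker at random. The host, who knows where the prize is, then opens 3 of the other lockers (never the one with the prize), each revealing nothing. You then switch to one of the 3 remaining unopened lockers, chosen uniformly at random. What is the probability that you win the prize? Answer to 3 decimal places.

0.286

Your original locker holds the prize with probability 1/7, so the other 6 collectively hold it with probability 6/7.
The host can always find 3 empty lockers to open, so the reveals don't change that 6/7; it is now spread over the 3 remaining unopened lockers.
P(win by switching) = (6/7) · (1/3) = 2/7 ≈ 0.286.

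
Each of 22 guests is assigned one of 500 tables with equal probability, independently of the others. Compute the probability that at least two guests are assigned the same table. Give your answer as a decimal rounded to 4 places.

It's easier to compute the probability that all 22 are distinct.
P(all distinct) = 500/500 · 499/500 · ··· · 479/500 ≈ 0.6258.
So the probability of at least one match is 1 − 0.6258 = 0.3742.

0.3742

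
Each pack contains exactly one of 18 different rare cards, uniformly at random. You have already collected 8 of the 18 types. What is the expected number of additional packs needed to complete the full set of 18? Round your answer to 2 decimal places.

52.72

Starting from 8 distinct types, each trial gives a new one with probability (18−i)/18 when i types are held, so the wait for the next new type is 18/(18−i).
E = 18/10 + 18/9 + 18/8 + 18/7 + 18/6 + 18/5 + 18/4 + 18/3 + 18/2 + 18/1 = 7381/140 ≈ 52.72.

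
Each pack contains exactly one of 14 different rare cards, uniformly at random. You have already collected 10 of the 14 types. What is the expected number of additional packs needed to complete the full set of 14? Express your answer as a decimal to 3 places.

29.167

Starting from 10 distinct types, each trial gives a new one with probability (14−i)/14 when i types are held, so the wait for the next new type is 14/(14−i).
E = 14/4 + 14/3 + 14/2 + 14/1 = 175/6 ≈ 29.167.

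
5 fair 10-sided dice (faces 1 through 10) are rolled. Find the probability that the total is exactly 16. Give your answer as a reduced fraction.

67/5000

There are 10^5 = 100000 equally likely outcomes.
The number of ordered 5-tuples from {1,…,10} summing to 16 is 1340.
P(sum = 16) = 1340/100000 = 67/5000.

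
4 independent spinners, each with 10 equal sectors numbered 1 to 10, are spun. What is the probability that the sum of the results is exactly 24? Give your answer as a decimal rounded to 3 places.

There are 10^4 = 10000 equally likely outcomes.
The number of ordered 4-tuples from {1,…,10} summing to 24 is 633.
P(sum = 24) = 633/10000 ≈ 0.063.

0.063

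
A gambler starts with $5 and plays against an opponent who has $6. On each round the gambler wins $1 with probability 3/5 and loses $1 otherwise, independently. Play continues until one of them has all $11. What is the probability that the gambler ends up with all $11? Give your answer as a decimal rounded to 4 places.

Let r = q/p = (2/5)/(3/5) = 2/3. The recurrence P(i) = p·P(i+1) + q·P(i−1) with P(0)=0, P(11)=1 gives P(i) = (1 − r^i)/(1 − r^11).
P(5) = (1 − (2/3)^5) / (1 − (2/3)^11) = 153819/175099 ≈ 0.8785.

0.8785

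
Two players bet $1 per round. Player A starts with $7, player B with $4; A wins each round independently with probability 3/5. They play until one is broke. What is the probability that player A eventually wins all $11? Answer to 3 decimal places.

Let r = q/p = (2/5)/(3/5) = 2/3. The recurrence P(i) = p·P(i+1) + q·P(i−1) with P(0)=0, P(11)=1 gives P(i) = (1 − r^i)/(1 − r^11).
P(7) = (1 − (2/3)^7) / (1 − (2/3)^11) = 166779/175099 ≈ 0.952.

0.952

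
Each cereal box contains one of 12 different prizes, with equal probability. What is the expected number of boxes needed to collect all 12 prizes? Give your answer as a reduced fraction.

After i distinct types are collected, each trial gives a new one with probability (12−i)/12, so the expected wait for the next new type is 12/(12−i).
E = 12/12 + 12/11 + 12/10 + 12/9 + 12/8 + 12/7 + 12/6 + 12/5 + 12/4 + 12/3 + 12/2 + 12/1 = 86021/2310.

86021/2310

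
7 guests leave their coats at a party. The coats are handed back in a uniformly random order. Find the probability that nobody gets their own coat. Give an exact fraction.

103/280

This is the derangement probability: permutations of 7 with no fixed point.
D(7) = 7! · (1 − 1/1! + 1/2! − ··· + (−1)^7/7!) = 1854.
P = 1854/5040 = 103/280.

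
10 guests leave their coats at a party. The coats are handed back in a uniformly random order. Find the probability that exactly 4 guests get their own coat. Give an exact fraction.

53/3456

Choose which 4 of the 10 are fixed: C(10,4) = 210 ways.
The remaining 6 must have no fixed point: D(6) = 265.
P = 210·265/3628800 = 53/3456.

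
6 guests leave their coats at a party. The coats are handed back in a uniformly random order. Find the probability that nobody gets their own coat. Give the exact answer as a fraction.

53/144

This is the derangement probability: permutations of 6 with no fixed point.
D(6) = 6! · (1 − 1/1! + 1/2! − ··· + (−1)^6/6!) = 265.
P = 265/720 = 53/144.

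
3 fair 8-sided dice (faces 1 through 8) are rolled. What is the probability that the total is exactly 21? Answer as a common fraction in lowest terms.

5/256

There are 8^3 = 512 equally likely outcomes.
The number of ordered 3-tuples from {1,…,8} summing to 21 is 10.
P(sum = 21) = 10/512 = 5/256.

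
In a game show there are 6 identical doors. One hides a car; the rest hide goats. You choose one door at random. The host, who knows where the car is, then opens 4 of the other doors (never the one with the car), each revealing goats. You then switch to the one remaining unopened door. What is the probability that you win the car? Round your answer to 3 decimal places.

0.833

Your original door holds the car with probability 1/6, so the other 5 collectively hold it with probability 5/6.
The host can always find 4 empty doors to open, so the reveals don't change that 5/6; it is now spread over the 1 remaining unopened door.
P(win by switching) = (5/6) · (1/1) = 5/6 ≈ 0.833.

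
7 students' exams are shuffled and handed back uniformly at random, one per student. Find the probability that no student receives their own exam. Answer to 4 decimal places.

This is the derangement probability: permutations of 7 with no fixed point.
D(7) = 7! · (1 − 1/1! + 1/2! − ··· + (−1)^7/7!) = 1854.
P = 1854/5040 = 103/280 ≈ 0.3679.

0.3679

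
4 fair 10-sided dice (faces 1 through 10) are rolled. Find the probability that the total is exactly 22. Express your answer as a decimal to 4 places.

0.0670

There are 10^4 = 10000 equally likely outcomes.
The number of ordered 4-tuples from {1,…,10} summing to 22 is 670.
P(sum = 22) = 670/10000 = 67/1000 ≈ 0.0670.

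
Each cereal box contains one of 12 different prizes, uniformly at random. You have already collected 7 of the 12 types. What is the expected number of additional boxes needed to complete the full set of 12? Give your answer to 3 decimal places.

Starting from 7 distinct types, each trial gives a new one with probability (12−i)/12 when i types are held, so the wait for the next new type is 12/(12−i).
E = 12/5 + 12/4 + 12/3 + 12/2 + 12/1 = 137/5 ≈ 27.400.

27.400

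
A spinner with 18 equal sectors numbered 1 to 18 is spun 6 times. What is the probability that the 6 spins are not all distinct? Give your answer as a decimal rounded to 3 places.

0.607

P(all 6 different) = 18/18 · 17/18 · ··· · 13/18 ≈ 0.393.
P(at least two equal) = 1 − 0.393 = 0.607.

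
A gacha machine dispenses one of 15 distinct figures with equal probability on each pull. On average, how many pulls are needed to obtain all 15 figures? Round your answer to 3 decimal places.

After i distinct types are collected, each trial gives a new one with probability (15−i)/15, so the expected wait for the next new type is 15/(15−i).
E = 15/15 + 15/14 + 15/13 + 15/12 + 15/11 + 15/10 + 15/9 + 15/8 + 15/7 + 15/6 + 15/5 + 15/4 + 15/3 + 15/2 + 15/1 = 1195757/24024 ≈ 49.773.

49.773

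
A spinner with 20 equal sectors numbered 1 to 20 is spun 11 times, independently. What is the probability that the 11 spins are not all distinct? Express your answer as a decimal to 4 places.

P(all 11 different) = 20/20 · 19/20 · ··· · 10/20 ≈ 0.0327.
P(at least two equal) = 1 − 0.0327 = 0.9673.

0.9673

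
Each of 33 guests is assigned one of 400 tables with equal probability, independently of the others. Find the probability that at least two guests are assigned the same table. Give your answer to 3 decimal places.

It's easier to compute the probability that all 33 are distinct.
P(all distinct) = 400/400 · 399/400 · ··· · 368/400 ≈ 0.257.
So the probability of at least one match is 1 − 0.257 = 0.743.

0.743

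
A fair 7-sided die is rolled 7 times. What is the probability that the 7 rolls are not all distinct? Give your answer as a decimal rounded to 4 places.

P(all 7 different) = 7/7 · 6/7 · ··· · 1/7 ≈ 0.0061.
P(at least two equal) = 1 − 0.0061 = 0.9939.

0.9939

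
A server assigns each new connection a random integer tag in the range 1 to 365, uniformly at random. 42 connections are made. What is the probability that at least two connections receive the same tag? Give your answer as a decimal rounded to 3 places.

It's easier to compute the probability that all 42 are distinct.
P(all distinct) = 365/365 · 364/365 · ··· · 324/365 ≈ 0.086.
So the probability of at least one match is 1 − 0.086 = 0.914.

0.914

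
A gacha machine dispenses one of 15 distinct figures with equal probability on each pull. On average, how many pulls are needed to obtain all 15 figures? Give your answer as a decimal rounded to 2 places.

49.77

After i distinct types are collected, each trial gives a new one with probability (15−i)/15, so the expected wait for the next new type is 15/(15−i).
E = 15/15 + 15/14 + 15/13 + 15/12 + 15/11 + 15/10 + 15/9 + 15/8 + 15/7 + 15/6 + 15/5 + 15/4 + 15/3 + 15/2 + 15/1 = 1195757/24024 ≈ 49.77.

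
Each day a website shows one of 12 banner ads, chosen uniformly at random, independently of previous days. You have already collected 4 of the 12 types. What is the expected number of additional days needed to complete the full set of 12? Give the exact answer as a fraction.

Starting from 4 distinct types, each trial gives a new one with probability (12−i)/12 when i types are held, so the wait for the next new type is 12/(12−i).
E = 12/8 + 12/7 + 12/6 + 12/5 + 12/4 + 12/3 + 12/2 + 12/1 = 2283/70.

2283/70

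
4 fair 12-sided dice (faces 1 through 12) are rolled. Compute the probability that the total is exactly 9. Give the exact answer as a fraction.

7/2592

There are 12^4 = 20736 equally likely outcomes.
The number of ordered 4-tuples from {1,…,12} summing to 9 is 56.
P(sum = 9) = 56/20736 = 7/2592.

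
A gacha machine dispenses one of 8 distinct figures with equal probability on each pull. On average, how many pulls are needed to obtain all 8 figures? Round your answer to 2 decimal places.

21.74

After i distinct types are collected, each trial gives a new one with probability (8−i)/8, so the expected wait for the next new type is 8/(8−i).
E = 8/8 + 8/7 + 8/6 + 8/5 + 8/4 + 8/3 + 8/2 + 8/1 = 761/35 ≈ 21.74.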